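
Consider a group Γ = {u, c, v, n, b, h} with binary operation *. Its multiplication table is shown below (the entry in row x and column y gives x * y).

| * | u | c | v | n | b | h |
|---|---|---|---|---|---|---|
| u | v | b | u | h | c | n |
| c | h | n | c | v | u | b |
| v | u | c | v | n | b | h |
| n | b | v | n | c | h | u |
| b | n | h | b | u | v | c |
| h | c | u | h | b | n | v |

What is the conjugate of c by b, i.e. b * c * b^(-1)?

n

The identity is v. In row b, the entry v sits in column b, so b^(-1) = b.
b * c = h
h * b = n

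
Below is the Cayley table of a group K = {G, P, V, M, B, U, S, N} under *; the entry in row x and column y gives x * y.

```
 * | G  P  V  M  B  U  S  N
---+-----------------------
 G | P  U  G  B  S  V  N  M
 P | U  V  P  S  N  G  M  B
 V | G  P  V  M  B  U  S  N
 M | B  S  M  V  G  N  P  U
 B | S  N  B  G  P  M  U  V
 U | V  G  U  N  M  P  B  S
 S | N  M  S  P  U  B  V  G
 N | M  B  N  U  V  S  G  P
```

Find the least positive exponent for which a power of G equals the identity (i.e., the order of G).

4

The identity element is V (its row matches the header).
G^1 = G
G^2 = G * G = P
G^3 = P * G = U
G^4 = U * G = V
The first power of G equal to the identity is G^4, so ord(G) = 4.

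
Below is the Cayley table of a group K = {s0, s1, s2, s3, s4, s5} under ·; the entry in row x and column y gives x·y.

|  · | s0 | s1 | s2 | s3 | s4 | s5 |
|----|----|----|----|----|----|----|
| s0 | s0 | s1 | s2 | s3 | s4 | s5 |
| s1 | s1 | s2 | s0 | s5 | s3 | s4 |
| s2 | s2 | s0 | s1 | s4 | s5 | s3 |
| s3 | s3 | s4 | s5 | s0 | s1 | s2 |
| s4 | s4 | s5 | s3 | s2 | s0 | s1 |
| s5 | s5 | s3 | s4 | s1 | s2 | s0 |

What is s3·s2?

Read row s3, column s2: s3·s2 = s5.
(Structurally, K here is isomorphic to the symmetric group S_3.)

s5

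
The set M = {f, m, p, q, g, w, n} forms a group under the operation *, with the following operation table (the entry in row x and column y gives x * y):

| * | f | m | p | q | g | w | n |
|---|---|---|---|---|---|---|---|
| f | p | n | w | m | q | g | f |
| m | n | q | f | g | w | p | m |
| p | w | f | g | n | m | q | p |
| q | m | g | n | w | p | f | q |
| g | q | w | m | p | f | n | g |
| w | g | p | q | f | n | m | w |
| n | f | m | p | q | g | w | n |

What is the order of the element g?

The identity element is n (its row matches the header).
g^1 = g
g^2 = g * g = f
g^3 = f * g = q
g^4 = q * g = p
g^5 = p * g = m
g^6 = m * g = w
g^7 = w * g = n
The first power of g equal to the identity is g^7, so ord(g) = 7.

7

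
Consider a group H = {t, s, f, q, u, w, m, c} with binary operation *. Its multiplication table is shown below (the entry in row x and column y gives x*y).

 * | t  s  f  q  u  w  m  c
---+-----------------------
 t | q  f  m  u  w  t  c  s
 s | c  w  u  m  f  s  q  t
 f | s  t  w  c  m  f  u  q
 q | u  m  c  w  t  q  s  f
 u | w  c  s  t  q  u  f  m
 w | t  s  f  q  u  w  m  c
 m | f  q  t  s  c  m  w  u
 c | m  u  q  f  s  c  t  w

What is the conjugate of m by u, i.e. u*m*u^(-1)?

The identity is w. In row u, the entry w sits in column t, so u^(-1) = t.
u*m = f
f*t = s

s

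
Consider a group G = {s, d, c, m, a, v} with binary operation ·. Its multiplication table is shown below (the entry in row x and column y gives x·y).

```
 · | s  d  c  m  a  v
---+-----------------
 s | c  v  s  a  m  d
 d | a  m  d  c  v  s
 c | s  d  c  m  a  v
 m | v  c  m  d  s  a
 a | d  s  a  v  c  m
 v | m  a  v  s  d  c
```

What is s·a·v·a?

s·a = m
m·v = a
a·a = c

c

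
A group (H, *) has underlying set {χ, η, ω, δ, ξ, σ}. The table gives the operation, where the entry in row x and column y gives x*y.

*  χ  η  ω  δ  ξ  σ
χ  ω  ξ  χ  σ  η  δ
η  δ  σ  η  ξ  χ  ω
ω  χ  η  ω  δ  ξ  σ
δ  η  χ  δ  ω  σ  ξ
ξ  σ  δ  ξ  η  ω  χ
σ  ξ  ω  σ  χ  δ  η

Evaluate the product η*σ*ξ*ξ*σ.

σ

η*σ = ω
ω*ξ = ξ
ξ*ξ = ω
ω*σ = σ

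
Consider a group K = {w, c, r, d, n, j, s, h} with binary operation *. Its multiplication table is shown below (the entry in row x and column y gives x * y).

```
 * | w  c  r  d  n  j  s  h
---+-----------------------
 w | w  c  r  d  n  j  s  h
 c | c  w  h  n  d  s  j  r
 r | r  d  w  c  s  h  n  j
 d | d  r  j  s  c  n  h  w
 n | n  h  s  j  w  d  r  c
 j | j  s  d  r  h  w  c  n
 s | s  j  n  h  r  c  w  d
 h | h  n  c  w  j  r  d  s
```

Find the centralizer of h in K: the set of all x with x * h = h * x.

Compare row h with column h entry by entry.
s * h = d = h * s, so s commutes with h.
c * h = r but h * c = n, so c does not.
Collecting the elements that commute with h: C(h) = {d, h, s, w}.

{d, h, s, w}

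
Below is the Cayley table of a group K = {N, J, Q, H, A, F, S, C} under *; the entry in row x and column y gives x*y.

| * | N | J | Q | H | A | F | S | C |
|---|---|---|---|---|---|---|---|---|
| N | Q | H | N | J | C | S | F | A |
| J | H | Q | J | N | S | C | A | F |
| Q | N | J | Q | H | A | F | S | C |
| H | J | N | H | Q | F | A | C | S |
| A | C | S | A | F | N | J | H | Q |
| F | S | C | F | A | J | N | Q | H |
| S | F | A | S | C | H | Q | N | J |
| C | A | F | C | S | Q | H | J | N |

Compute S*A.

Read row S, column A: S*A = H.

H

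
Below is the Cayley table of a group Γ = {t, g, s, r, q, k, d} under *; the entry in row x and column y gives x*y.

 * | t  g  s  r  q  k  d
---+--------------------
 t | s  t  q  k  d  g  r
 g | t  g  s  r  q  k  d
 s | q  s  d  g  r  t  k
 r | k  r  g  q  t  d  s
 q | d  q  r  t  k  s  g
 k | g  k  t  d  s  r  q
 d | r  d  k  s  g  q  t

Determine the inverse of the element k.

First locate the identity: row g matches the header, so g is the identity.
Scan row k for g: k*t = g. Hence k^(-1) = t.
(Structurally, Γ here is isomorphic to the cyclic group Z_7.)

t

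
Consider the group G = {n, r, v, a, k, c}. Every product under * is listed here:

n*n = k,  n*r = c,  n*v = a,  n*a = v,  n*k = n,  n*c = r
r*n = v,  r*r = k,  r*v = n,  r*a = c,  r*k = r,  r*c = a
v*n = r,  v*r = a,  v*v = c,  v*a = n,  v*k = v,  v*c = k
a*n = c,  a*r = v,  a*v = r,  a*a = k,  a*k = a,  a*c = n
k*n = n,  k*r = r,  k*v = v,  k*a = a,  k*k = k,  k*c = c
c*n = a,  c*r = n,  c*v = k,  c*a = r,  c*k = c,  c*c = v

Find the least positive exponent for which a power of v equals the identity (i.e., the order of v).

The identity element is k (its row matches the header).
v^1 = v
v^2 = v * v = c
v^3 = c * v = k
The first power of v equal to the identity is v^3, so ord(v) = 3.

3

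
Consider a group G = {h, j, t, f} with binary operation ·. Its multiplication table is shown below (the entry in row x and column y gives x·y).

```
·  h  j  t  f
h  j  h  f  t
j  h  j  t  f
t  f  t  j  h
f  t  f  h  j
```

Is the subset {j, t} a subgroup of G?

{j, t} contains the identity j.
Checking products: every product of two elements of {j, t} (read from the table) lies in {j, t}, so the set is closed.
In a finite group, a nonempty closed subset is a subgroup. So {j, t} ≤ G.

Yes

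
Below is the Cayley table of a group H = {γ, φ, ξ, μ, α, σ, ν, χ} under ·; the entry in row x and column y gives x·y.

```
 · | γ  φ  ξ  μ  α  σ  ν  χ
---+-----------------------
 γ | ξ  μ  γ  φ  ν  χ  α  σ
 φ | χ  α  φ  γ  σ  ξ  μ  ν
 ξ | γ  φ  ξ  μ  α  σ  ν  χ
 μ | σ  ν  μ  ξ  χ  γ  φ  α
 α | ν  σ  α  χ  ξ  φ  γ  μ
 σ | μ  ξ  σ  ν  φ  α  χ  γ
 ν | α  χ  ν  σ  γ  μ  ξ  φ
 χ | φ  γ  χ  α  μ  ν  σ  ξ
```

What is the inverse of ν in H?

ν

First locate the identity: row ξ matches the header, so ξ is the identity.
Scan row ν for ξ: ν·ν = ξ. Hence ν^(-1) = ν.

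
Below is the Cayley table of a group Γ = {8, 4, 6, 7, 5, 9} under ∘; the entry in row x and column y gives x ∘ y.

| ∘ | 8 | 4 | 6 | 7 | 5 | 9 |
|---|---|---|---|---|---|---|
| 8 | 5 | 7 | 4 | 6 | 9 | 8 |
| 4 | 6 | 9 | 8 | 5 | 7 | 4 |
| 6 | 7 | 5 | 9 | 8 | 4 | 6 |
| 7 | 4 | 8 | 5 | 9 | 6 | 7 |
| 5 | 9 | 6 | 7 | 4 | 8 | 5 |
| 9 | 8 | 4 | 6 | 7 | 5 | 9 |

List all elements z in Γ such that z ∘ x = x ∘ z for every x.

An element z is central iff its row equals its column in the table.
For 8: 8 ∘ 4 = 7 ≠ 6 = 4 ∘ 8, so 8 ∉ Z.
Checking each element this way leaves Z(Γ) = {9}.

{9}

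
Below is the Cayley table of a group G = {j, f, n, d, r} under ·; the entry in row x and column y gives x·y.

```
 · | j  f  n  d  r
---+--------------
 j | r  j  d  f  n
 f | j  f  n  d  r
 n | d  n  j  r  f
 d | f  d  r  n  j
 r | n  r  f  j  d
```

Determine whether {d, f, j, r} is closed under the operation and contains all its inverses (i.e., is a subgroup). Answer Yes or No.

No

r·j = n, which is not in {d, f, j, r}.
The subset is not closed under ·, so it is not a subgroup.
(Structurally, G here is isomorphic to the cyclic group Z_5.)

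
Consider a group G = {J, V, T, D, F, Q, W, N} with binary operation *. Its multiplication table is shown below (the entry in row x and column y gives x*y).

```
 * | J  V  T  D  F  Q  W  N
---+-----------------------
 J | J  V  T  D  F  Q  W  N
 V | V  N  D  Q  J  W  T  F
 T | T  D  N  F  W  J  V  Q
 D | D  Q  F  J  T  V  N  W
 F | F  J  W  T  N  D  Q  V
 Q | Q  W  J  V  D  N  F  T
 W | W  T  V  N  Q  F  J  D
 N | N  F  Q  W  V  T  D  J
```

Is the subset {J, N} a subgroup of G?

{J, N} contains the identity J.
Checking products: every product of two elements of {J, N} (read from the table) lies in {J, N}, so the set is closed.
In a finite group, a nonempty closed subset is a subgroup. So {J, N} ≤ G.

Yes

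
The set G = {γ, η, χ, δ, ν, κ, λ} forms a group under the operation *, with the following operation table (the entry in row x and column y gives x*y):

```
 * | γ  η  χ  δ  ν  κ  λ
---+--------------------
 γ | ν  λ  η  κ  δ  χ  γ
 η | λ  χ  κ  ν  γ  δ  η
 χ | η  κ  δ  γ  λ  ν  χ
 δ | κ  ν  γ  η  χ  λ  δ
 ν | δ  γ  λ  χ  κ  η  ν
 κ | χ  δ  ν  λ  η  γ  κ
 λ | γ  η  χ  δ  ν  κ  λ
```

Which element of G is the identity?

The identity e satisfies e*x = x for all x, so its row in the table reproduces the column headers.
Row λ reads: γ, η, χ, δ, ν, κ, λ — exactly the header order. So λ is the identity.

λ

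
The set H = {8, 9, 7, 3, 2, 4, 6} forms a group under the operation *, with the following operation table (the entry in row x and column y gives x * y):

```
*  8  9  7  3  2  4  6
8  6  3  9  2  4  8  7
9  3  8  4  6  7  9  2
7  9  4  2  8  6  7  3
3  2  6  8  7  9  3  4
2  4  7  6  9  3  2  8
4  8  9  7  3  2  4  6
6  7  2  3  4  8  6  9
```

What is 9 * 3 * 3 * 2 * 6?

8

9 * 3 = 6
6 * 3 = 4
4 * 2 = 2
2 * 6 = 8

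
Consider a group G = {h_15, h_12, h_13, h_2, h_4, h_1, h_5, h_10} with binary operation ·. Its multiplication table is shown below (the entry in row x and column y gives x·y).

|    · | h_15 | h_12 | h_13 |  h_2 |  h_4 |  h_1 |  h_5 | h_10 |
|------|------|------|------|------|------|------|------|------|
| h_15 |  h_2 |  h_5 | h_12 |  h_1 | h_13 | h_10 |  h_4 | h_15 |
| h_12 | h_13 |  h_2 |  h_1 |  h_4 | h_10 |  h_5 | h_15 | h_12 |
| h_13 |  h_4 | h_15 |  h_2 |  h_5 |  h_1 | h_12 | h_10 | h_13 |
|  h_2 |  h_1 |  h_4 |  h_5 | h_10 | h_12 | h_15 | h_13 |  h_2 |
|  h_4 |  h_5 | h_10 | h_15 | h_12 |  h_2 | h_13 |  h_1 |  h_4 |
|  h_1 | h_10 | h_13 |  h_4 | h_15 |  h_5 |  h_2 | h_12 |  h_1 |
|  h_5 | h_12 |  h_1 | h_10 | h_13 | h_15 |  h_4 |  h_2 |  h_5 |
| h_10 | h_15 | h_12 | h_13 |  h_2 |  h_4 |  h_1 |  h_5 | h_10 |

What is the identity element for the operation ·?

The identity e satisfies e·x = x for all x, so its row in the table reproduces the column headers.
Row h_10 reads: h_15, h_12, h_13, h_2, h_4, h_1, h_5, h_10 — exactly the header order. So h_10 is the identity.

h_10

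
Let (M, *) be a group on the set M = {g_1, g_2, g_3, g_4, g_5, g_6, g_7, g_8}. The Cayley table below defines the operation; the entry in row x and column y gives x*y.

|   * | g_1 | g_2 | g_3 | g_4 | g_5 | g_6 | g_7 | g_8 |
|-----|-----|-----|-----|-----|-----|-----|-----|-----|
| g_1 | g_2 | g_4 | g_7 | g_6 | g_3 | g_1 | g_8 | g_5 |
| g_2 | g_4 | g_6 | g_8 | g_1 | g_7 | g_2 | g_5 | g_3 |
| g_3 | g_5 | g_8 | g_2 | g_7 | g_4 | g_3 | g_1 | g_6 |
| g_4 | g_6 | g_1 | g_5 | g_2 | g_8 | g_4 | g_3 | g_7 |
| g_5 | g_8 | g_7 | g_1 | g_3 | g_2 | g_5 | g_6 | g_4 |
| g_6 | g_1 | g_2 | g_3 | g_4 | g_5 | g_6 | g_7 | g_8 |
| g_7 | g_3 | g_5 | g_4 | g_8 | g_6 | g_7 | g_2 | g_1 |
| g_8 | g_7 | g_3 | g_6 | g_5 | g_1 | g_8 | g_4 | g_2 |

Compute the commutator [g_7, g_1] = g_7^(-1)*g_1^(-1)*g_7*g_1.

Identity is g_6; from the table g_7^(-1) = g_5 and g_1^(-1) = g_4.
g_5*g_4 = g_3
g_3*g_7 = g_1
g_1*g_1 = g_2

g_2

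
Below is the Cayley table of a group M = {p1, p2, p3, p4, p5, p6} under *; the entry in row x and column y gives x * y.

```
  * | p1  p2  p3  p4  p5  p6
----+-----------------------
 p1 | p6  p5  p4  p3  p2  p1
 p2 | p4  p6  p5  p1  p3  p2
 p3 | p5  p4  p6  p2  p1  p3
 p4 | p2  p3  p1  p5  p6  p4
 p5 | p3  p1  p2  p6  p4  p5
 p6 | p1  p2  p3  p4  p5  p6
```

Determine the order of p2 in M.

2

The identity element is p6 (its row matches the header).
p2^1 = p2
p2^2 = p2 * p2 = p6
The first power of p2 equal to the identity is p2^2, so ord(p2) = 2.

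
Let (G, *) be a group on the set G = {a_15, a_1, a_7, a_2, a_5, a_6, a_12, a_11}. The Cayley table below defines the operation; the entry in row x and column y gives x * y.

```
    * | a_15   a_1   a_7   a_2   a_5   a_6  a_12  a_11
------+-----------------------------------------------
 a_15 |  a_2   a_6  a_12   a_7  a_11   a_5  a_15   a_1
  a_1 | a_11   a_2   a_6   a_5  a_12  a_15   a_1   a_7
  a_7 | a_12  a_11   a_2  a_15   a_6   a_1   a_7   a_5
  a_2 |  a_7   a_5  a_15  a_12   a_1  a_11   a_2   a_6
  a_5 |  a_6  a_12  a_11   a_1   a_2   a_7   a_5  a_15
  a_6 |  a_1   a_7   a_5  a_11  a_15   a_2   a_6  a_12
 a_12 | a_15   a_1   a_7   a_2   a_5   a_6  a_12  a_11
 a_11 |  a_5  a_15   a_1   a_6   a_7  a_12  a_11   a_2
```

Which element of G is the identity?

The identity e satisfies e * x = x for all x, so its row in the table reproduces the column headers.
Row a_12 reads: a_15, a_1, a_7, a_2, a_5, a_6, a_12, a_11 — exactly the header order. So a_12 is the identity.
(Structurally, G here is isomorphic to the quaternion group Q_8.)

a_12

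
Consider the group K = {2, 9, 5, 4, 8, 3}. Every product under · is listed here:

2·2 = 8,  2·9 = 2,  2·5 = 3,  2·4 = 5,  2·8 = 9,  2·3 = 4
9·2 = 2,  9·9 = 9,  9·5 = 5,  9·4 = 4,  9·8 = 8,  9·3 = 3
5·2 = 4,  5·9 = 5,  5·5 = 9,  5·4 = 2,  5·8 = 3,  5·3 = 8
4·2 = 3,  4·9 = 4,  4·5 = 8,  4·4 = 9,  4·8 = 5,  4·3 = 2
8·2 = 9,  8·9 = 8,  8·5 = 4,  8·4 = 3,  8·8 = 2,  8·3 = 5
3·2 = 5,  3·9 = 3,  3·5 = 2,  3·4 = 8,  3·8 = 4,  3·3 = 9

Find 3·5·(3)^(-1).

The identity is 9. In row 3, the entry 9 sits in column 3, so 3^(-1) = 3.
3·5 = 2
2·3 = 4
(Structurally, K here is isomorphic to the symmetric group S_3.)

4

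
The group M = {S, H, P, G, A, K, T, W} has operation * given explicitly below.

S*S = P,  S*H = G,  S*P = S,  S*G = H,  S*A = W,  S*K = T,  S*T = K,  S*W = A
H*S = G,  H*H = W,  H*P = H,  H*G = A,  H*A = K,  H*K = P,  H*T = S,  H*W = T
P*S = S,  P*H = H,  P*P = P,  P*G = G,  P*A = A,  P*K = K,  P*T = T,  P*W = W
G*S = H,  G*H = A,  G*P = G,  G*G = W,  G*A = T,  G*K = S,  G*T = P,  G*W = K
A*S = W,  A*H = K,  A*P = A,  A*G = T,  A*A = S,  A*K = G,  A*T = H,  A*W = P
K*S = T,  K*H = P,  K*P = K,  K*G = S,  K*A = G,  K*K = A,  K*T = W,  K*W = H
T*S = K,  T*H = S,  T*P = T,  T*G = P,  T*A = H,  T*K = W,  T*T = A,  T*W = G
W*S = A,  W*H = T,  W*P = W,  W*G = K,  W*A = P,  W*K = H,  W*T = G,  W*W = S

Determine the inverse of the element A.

First locate the identity: row P matches the header, so P is the identity.
Scan row A for P: A * W = P. Hence A^(-1) = W.

W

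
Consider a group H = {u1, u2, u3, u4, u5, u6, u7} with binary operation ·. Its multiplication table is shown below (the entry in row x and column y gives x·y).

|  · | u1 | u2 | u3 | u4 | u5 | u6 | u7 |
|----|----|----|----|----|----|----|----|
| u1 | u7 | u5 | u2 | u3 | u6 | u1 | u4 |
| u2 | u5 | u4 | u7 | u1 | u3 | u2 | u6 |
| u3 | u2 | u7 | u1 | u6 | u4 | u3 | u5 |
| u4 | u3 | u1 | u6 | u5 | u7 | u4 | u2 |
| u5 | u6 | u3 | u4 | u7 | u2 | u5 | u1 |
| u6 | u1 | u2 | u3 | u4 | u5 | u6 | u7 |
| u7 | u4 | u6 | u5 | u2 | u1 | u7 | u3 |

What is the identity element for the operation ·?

The identity e satisfies e·x = x for all x, so its row in the table reproduces the column headers.
Row u6 reads: u1, u2, u3, u4, u5, u6, u7 — exactly the header order. So u6 is the identity.
(Structurally, H here is isomorphic to the cyclic group Z_7.)

u6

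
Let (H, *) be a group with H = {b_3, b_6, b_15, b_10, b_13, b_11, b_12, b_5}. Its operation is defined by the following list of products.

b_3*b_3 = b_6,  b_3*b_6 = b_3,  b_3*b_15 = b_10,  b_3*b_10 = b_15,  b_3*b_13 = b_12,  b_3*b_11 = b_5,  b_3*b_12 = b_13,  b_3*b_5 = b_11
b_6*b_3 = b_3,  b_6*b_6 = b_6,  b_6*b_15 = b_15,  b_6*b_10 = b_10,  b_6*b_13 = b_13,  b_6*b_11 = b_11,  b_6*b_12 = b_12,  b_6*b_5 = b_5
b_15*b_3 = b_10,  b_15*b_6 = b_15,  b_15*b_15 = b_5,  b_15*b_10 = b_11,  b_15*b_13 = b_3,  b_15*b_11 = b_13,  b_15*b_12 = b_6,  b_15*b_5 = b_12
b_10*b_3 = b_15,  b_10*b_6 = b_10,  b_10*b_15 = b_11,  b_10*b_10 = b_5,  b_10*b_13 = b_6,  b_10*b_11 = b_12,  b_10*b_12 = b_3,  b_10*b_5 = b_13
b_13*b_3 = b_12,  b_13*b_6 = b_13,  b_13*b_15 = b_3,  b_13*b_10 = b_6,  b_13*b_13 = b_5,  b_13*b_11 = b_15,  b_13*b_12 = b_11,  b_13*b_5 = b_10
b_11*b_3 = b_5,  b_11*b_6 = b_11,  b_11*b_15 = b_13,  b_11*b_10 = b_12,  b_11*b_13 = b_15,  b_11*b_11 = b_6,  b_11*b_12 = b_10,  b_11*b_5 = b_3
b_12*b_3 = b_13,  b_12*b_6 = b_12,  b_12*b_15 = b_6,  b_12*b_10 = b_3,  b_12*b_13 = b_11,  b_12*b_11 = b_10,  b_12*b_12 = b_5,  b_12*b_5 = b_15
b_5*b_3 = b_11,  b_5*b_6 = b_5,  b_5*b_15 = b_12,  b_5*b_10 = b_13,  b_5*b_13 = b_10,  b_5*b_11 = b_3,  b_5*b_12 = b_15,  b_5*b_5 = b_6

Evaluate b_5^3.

b_5

b_5^1 = b_5
b_5^2 = b_5 * b_5 = b_6
b_5^3 = b_6 * b_5 = b_5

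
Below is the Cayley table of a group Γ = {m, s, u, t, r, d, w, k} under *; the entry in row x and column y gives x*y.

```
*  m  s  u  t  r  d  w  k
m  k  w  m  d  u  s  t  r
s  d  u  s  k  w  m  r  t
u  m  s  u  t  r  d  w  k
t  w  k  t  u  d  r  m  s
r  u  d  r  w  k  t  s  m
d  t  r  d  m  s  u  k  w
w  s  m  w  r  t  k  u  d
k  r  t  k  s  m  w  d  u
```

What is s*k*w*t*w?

k

s*k = t
t*w = m
m*t = d
d*w = k
(Structurally, Γ here is isomorphic to the dihedral group D_4.)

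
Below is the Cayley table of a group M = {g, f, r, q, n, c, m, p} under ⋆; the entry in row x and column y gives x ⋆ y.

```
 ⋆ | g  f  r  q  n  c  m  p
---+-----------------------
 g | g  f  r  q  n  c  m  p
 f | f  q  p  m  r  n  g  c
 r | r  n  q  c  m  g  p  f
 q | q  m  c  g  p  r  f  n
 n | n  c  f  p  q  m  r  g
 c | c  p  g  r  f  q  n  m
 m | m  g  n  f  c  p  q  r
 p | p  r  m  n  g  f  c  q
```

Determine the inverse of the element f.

m

First locate the identity: row g matches the header, so g is the identity.
Scan row f for g: f ⋆ m = g. Hence f^(-1) = m.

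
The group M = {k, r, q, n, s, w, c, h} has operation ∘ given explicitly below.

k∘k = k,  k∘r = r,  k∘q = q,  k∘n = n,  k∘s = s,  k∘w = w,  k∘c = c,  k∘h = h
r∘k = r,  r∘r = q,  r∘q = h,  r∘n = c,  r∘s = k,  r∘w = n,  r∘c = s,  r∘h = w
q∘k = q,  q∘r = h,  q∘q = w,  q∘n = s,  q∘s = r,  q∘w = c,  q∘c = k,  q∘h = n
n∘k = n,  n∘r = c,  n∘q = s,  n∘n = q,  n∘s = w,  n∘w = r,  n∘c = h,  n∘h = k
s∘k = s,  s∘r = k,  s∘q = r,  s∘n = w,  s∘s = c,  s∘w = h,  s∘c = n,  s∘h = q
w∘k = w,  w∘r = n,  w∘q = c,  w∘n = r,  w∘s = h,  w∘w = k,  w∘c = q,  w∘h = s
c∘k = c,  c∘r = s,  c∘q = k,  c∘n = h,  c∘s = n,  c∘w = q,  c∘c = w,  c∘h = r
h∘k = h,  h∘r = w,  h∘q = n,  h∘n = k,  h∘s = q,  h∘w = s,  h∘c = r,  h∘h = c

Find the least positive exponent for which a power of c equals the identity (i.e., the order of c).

4

The identity element is k (its row matches the header).
c^1 = c
c^2 = c ∘ c = w
c^3 = w ∘ c = q
c^4 = q ∘ c = k
The first power of c equal to the identity is c^4, so ord(c) = 4.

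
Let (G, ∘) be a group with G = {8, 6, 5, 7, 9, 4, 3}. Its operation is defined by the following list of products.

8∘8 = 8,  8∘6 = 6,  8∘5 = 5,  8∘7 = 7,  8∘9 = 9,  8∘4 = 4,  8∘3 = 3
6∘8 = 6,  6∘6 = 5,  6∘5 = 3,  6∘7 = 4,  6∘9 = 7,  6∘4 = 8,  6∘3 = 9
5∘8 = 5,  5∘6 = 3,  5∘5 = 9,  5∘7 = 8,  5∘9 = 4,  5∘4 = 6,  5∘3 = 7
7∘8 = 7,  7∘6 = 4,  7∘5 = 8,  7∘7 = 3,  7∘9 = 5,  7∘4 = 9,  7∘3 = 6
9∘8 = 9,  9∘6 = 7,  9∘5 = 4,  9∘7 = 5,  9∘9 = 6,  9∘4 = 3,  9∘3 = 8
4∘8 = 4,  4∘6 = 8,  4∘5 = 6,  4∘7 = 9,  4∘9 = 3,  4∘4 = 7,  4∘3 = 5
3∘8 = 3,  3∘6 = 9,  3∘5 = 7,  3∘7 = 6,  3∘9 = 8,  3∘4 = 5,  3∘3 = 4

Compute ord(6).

7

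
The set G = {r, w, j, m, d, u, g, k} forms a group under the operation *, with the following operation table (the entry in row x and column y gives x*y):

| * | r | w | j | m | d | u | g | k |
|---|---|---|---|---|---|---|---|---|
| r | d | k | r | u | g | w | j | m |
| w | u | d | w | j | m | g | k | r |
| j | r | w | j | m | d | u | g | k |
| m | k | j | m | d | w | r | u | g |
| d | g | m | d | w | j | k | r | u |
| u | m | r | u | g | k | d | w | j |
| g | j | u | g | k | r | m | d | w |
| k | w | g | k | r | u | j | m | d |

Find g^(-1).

r

First locate the identity: row j matches the header, so j is the identity.
Scan row g for j: g*r = j. Hence g^(-1) = r.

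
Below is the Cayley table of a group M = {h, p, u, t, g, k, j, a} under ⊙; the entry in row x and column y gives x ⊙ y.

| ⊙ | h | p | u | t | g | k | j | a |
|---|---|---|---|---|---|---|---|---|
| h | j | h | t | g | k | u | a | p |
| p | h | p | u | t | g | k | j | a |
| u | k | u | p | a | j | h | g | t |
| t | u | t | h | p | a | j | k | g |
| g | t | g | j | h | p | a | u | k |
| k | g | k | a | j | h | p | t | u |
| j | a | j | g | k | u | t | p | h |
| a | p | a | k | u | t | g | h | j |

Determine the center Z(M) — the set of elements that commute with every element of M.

An element z is central iff its row equals its column in the table.
For h: h ⊙ u = t ≠ k = u ⊙ h, so h ∉ Z.
Checking each element this way leaves Z(M) = {j, p}.
(Structurally, M here is isomorphic to the dihedral group D_4.)

{j, p}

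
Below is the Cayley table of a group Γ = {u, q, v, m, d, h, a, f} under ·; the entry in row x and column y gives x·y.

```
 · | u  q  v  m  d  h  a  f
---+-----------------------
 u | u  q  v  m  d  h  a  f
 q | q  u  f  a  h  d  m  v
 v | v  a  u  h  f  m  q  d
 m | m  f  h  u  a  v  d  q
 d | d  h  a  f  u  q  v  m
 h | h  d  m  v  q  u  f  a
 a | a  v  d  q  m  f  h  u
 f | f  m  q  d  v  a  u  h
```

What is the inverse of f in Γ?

First locate the identity: row u matches the header, so u is the identity.
Scan row f for u: f·a = u. Hence f^(-1) = a.

a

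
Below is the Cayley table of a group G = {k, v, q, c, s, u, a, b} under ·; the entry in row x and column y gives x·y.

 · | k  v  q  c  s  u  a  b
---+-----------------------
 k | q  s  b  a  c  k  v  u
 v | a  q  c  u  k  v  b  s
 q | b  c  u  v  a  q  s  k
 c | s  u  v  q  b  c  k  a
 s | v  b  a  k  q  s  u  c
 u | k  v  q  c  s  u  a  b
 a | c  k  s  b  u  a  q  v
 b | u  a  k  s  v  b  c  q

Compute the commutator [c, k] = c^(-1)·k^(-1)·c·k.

Identity is u; from the table c^(-1) = v and k^(-1) = b.
v·b = s
s·c = k
k·k = q

q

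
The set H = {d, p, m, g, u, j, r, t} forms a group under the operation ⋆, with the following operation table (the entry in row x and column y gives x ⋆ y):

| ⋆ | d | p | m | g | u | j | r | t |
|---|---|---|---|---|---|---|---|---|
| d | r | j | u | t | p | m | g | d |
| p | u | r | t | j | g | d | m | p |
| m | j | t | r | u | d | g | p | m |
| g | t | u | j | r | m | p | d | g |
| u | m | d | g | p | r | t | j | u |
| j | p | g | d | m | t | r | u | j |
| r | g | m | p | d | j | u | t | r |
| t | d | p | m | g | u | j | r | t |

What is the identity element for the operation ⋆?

The identity e satisfies e ⋆ x = x for all x, so its row in the table reproduces the column headers.
Row t reads: d, p, m, g, u, j, r, t — exactly the header order. So t is the identity.

t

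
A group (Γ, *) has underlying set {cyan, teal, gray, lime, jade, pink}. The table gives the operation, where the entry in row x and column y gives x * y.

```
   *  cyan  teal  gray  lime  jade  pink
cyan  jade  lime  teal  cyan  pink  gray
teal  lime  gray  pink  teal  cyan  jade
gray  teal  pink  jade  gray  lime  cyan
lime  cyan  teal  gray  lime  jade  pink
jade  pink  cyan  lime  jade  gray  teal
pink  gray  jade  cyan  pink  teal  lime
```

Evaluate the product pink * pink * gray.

gray

pink * pink = lime
lime * gray = gray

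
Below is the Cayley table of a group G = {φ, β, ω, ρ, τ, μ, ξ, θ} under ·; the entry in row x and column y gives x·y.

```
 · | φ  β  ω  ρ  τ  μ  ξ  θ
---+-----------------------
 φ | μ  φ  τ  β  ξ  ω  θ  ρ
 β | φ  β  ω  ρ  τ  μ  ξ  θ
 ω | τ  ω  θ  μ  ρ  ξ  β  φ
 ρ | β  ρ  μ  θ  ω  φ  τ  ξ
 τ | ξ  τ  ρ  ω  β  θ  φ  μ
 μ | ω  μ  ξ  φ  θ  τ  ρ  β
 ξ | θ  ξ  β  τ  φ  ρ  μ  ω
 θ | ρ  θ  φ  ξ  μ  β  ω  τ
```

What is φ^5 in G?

φ^1 = φ
φ^2 = φ·φ = μ
φ^3 = μ·φ = ω
φ^4 = ω·φ = τ
φ^5 = τ·φ = ξ

ξ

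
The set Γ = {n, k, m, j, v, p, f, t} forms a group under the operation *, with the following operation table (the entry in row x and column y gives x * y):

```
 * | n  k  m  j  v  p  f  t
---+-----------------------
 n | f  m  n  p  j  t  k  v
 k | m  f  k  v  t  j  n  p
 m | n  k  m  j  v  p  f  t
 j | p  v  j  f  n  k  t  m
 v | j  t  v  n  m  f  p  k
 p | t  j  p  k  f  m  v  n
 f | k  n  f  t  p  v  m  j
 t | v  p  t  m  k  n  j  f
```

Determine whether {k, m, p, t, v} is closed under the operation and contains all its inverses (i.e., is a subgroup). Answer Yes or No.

No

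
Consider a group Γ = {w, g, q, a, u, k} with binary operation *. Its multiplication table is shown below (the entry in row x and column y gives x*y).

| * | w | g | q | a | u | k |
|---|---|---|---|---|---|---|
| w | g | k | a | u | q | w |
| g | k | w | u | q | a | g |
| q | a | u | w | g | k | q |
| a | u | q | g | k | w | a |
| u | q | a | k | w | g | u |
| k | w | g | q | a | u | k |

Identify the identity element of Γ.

k

The identity e satisfies e*x = x for all x, so its row in the table reproduces the column headers.
Row k reads: w, g, q, a, u, k — exactly the header order. So k is the identity.
(Structurally, Γ here is isomorphic to the cyclic group Z_6.)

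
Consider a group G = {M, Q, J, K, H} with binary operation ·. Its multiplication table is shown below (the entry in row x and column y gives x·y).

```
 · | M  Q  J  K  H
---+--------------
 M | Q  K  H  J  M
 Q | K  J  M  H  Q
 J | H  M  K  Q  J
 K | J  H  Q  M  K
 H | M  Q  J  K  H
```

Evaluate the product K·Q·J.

K·Q = H
H·J = J
(Structurally, G here is isomorphic to the cyclic group Z_5.)

J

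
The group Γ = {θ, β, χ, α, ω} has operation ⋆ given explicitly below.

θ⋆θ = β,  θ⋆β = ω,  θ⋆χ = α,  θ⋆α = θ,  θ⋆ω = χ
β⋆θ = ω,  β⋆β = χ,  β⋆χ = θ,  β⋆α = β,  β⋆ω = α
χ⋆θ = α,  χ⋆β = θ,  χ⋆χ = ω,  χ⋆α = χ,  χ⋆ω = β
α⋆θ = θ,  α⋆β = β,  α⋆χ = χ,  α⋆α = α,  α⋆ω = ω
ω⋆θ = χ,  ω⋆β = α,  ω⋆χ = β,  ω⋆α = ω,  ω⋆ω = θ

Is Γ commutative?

Check whether the table is symmetric across its main diagonal.
Every entry (row x, col y) equals the entry (row y, col x), so Γ is abelian.

Yes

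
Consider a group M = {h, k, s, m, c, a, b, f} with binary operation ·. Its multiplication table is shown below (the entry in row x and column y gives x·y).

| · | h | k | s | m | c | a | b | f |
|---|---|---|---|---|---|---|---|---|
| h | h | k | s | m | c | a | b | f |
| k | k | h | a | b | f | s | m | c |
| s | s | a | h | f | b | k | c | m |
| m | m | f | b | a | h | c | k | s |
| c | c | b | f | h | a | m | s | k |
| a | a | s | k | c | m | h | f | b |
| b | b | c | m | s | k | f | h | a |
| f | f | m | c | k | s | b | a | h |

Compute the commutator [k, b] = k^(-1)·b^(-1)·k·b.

Identity is h; from the table k^(-1) = k and b^(-1) = b.
k·b = m
m·k = f
f·b = a

a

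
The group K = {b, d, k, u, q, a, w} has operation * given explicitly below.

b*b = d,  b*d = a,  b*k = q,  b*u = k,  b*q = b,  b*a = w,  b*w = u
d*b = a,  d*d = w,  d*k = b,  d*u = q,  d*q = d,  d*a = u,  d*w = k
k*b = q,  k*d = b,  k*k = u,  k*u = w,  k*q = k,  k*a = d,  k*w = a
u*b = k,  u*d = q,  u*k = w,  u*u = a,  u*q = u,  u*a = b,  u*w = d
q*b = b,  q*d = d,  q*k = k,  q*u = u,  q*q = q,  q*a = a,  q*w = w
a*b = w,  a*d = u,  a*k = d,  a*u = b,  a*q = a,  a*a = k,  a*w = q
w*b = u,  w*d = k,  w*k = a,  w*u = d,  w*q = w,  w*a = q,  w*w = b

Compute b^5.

b^1 = b
b^2 = b*b = d
b^3 = d*b = a
b^4 = a*b = w
b^5 = w*b = u
(Structurally, K here is isomorphic to the cyclic group Z_7.)

u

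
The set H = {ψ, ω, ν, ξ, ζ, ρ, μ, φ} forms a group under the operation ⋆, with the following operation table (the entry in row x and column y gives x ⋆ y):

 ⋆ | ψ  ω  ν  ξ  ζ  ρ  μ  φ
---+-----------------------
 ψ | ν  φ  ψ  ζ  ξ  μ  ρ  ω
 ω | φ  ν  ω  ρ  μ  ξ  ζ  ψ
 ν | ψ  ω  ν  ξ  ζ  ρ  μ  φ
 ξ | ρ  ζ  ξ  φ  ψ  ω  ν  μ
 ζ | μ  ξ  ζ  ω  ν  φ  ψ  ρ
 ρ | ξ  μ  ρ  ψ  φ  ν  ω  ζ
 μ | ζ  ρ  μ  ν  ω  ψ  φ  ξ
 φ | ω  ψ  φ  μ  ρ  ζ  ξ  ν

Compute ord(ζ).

2

The identity element is ν (its row matches the header).
ζ^1 = ζ
ζ^2 = ζ ⋆ ζ = ν
The first power of ζ equal to the identity is ζ^2, so ord(ζ) = 2.
(Structurally, H here is isomorphic to the dihedral group D_4.)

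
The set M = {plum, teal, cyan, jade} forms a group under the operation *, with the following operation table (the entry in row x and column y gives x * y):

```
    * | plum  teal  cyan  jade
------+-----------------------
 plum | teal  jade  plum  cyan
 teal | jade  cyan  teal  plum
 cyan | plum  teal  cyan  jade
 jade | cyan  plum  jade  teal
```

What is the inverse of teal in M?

teal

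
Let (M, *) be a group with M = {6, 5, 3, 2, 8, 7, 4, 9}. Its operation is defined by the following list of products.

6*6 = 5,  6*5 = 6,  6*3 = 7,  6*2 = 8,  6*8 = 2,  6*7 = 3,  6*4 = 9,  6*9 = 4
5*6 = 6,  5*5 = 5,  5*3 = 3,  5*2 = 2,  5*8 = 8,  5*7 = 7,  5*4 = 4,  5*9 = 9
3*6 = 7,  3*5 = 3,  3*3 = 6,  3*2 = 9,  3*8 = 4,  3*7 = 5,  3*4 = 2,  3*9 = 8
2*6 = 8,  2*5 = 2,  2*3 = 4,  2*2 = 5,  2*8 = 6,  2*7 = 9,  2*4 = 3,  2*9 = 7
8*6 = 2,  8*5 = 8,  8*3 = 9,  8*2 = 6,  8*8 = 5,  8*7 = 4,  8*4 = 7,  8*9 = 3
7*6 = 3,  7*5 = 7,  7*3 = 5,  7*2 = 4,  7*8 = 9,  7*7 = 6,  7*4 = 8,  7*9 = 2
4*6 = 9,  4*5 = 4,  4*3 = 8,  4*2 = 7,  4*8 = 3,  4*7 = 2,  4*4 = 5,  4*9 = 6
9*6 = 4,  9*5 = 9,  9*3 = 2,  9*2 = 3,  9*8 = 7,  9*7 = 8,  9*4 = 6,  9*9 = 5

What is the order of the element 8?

The identity element is 5 (its row matches the header).
8^1 = 8
8^2 = 8*8 = 5
The first power of 8 equal to the identity is 8^2, so ord(8) = 2.

2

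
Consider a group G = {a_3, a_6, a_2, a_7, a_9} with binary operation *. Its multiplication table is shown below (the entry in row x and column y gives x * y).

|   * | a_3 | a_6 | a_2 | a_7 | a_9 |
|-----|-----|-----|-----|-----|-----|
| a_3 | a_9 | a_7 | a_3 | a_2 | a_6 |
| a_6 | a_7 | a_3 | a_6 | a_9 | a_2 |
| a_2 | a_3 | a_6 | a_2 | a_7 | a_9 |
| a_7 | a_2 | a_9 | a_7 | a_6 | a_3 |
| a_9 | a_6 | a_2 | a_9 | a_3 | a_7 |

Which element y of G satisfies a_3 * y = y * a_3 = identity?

a_7

First locate the identity: row a_2 matches the header, so a_2 is the identity.
Scan row a_3 for a_2: a_3 * a_7 = a_2. Hence a_3^(-1) = a_7.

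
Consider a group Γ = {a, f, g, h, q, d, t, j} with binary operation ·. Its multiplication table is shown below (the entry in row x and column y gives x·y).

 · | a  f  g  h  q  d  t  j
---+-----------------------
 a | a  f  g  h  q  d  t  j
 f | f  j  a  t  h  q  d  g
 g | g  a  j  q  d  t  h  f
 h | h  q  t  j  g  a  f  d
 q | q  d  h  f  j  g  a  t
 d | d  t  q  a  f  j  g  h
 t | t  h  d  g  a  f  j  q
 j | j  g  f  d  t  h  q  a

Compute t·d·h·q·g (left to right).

g

t·d = f
f·h = t
t·q = a
a·g = g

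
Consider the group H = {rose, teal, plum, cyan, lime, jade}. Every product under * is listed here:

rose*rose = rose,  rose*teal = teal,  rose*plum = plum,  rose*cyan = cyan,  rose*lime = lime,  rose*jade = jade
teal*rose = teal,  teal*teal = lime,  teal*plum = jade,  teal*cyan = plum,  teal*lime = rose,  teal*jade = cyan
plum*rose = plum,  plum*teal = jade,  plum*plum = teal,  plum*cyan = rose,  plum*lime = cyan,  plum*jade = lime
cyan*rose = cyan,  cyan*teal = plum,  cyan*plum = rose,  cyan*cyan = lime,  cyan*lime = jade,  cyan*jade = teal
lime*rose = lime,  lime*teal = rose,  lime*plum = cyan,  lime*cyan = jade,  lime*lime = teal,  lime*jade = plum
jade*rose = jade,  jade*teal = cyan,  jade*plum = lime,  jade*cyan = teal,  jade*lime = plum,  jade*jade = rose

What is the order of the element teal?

The identity element is rose (its row matches the header).
teal^1 = teal
teal^2 = teal*teal = lime
teal^3 = lime*teal = rose
The first power of teal equal to the identity is teal^3, so ord(teal) = 3.

3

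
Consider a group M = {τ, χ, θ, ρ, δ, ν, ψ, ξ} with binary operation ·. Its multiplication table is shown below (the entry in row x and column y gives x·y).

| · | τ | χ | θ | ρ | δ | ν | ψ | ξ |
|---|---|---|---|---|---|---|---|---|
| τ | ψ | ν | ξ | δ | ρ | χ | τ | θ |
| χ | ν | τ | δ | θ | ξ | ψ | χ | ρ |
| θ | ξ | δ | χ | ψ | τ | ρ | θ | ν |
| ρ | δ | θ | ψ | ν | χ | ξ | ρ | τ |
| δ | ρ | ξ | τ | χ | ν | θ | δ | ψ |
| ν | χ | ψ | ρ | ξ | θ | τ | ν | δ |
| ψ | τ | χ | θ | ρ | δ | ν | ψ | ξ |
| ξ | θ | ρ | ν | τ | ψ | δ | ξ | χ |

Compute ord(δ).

The identity element is ψ (its row matches the header).
δ^1 = δ
δ^2 = δ·δ = ν
δ^3 = ν·δ = θ
δ^4 = θ·δ = τ
δ^5 = τ·δ = ρ
δ^6 = ρ·δ = χ
δ^7 = χ·δ = ξ
δ^8 = ξ·δ = ψ
The first power of δ equal to the identity is δ^8, so ord(δ) = 8.

8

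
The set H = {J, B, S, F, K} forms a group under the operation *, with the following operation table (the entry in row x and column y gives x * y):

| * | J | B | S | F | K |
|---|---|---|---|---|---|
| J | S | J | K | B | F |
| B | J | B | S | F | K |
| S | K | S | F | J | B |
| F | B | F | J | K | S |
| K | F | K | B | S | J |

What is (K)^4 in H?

K^1 = K
K^2 = K * K = J
K^3 = J * K = F
K^4 = F * K = S

S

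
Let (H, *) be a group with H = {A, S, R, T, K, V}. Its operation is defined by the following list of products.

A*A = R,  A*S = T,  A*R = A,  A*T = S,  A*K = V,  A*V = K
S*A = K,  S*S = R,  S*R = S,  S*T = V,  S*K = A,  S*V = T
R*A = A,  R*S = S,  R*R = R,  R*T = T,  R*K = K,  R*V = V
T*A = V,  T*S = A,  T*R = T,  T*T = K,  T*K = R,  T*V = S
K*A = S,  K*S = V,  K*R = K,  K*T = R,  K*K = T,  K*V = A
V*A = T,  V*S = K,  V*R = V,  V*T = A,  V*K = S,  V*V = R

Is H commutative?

T * A = V but A * T = S.
Since T and A do not commute, H is not abelian.

No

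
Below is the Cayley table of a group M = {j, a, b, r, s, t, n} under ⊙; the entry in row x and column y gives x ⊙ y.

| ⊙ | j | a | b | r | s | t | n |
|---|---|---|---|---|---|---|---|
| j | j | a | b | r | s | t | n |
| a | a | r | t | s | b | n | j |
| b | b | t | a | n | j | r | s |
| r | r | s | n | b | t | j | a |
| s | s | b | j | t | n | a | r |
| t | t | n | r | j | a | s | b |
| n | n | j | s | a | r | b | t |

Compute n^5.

r

n^1 = n
n^2 = n ⊙ n = t
n^3 = t ⊙ n = b
n^4 = b ⊙ n = s
n^5 = s ⊙ n = r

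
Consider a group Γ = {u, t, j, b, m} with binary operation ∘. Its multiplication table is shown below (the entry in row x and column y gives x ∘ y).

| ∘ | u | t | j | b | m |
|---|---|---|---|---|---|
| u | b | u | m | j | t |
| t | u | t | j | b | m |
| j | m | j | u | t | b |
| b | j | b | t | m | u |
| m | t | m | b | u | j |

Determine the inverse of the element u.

m

First locate the identity: row t matches the header, so t is the identity.
Scan row u for t: u ∘ m = t. Hence u^(-1) = m.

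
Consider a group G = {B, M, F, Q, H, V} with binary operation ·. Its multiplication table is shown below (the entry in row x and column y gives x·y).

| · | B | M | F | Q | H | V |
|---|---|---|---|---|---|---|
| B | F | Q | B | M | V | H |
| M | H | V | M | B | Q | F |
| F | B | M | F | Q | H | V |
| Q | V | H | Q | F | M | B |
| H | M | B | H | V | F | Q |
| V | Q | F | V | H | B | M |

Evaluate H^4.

F

H^1 = H
H^2 = H·H = F
H^3 = F·H = H
H^4 = H·H = F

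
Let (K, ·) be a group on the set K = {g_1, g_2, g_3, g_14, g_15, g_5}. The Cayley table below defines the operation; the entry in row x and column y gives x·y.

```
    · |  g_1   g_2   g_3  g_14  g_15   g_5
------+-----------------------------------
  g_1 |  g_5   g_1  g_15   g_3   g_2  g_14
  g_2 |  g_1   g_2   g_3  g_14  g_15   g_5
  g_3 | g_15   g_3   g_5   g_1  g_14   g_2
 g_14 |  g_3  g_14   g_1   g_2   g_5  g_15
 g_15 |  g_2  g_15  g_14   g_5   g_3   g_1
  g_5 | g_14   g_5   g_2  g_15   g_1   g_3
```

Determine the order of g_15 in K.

6

The identity element is g_2 (its row matches the header).
g_15^1 = g_15
g_15^2 = g_15·g_15 = g_3
g_15^3 = g_3·g_15 = g_14
g_15^4 = g_14·g_15 = g_5
g_15^5 = g_5·g_15 = g_1
g_15^6 = g_1·g_15 = g_2
The first power of g_15 equal to the identity is g_15^6, so ord(g_15) = 6.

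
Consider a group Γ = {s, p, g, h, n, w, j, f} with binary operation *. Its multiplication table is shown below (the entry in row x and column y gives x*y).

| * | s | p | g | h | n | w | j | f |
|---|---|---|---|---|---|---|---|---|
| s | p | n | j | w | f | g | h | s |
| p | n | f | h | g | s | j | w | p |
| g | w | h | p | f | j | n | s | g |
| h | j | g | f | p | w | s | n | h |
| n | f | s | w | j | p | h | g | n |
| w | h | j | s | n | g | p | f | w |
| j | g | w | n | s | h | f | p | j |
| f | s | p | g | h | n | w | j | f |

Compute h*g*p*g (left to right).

h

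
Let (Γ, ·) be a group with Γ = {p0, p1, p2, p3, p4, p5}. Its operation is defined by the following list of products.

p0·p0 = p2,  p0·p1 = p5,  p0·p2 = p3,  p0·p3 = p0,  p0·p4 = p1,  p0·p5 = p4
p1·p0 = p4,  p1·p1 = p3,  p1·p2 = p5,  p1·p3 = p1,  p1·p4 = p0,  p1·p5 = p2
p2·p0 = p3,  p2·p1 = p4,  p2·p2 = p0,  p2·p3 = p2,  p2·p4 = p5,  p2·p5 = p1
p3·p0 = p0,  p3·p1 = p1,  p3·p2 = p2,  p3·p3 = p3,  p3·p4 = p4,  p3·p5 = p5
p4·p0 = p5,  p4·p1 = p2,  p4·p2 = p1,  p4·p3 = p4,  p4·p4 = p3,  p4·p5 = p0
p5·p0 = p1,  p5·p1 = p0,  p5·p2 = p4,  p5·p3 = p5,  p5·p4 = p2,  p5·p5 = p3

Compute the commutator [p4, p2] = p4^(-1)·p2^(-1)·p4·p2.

Identity is p3; from the table p4^(-1) = p4 and p2^(-1) = p0.
p4·p0 = p5
p5·p4 = p2
p2·p2 = p0

p0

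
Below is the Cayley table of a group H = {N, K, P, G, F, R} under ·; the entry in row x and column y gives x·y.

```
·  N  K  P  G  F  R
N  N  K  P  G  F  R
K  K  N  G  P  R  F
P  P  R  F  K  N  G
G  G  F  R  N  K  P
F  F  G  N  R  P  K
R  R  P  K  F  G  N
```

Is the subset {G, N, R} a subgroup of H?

G·R = P, which is not in {G, N, R}.
The subset is not closed under ·, so it is not a subgroup.

No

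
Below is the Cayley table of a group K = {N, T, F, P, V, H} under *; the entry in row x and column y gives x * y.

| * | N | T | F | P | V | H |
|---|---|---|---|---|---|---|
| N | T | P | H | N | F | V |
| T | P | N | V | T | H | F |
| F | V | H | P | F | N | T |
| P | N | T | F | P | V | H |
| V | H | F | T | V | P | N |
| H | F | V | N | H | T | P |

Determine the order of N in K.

The identity element is P (its row matches the header).
N^1 = N
N^2 = N * N = T
N^3 = T * N = P
The first power of N equal to the identity is N^3, so ord(N) = 3.

3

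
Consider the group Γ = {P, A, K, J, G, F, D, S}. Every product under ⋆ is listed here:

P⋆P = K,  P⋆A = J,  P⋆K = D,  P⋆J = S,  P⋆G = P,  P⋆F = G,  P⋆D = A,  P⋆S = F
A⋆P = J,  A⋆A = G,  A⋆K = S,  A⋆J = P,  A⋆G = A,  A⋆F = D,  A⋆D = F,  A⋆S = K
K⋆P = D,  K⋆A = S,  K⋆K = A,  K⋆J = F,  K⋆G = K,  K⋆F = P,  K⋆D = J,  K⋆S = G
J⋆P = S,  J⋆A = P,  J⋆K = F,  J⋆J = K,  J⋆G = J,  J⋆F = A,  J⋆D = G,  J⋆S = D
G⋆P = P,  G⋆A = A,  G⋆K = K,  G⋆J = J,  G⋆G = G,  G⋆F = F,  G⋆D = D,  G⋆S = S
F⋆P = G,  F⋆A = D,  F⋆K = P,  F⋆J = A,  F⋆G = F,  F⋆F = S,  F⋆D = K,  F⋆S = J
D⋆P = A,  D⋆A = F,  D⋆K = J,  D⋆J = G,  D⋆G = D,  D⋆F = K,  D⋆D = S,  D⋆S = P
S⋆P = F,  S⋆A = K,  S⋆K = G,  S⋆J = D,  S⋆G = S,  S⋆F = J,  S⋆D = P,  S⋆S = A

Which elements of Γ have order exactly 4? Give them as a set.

Identity is G. Compute the order of each non-identity element by repeated multiplication:
  P: P → K → D → A → J → S → F → G  (order 8)
  A: A → G  (order 2)
  K: K → A → S → G  (order 4)
  J: J → K → F → A → P → S → D → G  (order 8)
  F: F → S → J → A → D → K → P → G  (order 8)
  D: D → S → P → A → F → K → J → G  (order 8)
  S: S → A → K → G  (order 4)
Elements of order 4: {K, S}.

{K, S}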